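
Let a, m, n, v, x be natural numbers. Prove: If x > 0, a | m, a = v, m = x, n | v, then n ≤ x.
m = x and a | m, thus a | x. Since a = v, v | x. n | v, so n | x. Since x > 0, n ≤ x.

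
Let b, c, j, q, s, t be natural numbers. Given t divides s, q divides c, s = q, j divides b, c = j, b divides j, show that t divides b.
Because s = q and t divides s, t divides q. Since j divides b and b divides j, j = b. From c = j, c = b. q divides c, so q divides b. t divides q, so t divides b.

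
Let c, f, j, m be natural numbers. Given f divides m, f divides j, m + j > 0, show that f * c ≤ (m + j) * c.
f divides m and f divides j, therefore f divides m + j. Since m + j > 0, f ≤ m + j. By multiplying by a non-negative, f * c ≤ (m + j) * c.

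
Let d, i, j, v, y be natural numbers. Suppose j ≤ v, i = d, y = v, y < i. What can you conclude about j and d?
j < d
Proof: y = v and y < i, thus v < i. Since i = d, v < d. Since j ≤ v, j < d.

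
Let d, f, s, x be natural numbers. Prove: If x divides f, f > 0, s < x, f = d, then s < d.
x divides f and f > 0, thus x ≤ f. s < x, so s < f. Since f = d, s < d.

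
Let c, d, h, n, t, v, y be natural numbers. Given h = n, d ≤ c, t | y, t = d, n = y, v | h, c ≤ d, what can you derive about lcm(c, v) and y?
lcm(c, v) | y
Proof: d ≤ c and c ≤ d, therefore d = c. t = d and t | y, so d | y. Since d = c, c | y. From h = n and n = y, h = y. Since v | h, v | y. c | y, so lcm(c, v) | y.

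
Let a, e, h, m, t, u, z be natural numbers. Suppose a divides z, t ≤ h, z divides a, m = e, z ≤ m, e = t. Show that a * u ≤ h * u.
Because m = e and e = t, m = t. z divides a and a divides z, so z = a. Since z ≤ m, a ≤ m. Since m = t, a ≤ t. t ≤ h, so a ≤ h. By multiplying by a non-negative, a * u ≤ h * u.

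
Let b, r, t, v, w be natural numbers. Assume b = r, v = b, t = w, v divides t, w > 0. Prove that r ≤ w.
t = w and v divides t, hence v divides w. Since v = b, b divides w. Since w > 0, b ≤ w. b = r, so r ≤ w.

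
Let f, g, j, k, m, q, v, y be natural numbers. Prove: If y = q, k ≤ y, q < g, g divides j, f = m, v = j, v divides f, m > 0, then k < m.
y = q and k ≤ y, thus k ≤ q. Since q < g, k < g. v = j and v divides f, thus j divides f. Since f = m, j divides m. g divides j, so g divides m. Since m > 0, g ≤ m. k < g, so k < m.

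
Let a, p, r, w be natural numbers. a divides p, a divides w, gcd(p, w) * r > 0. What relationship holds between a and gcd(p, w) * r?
a ≤ gcd(p, w) * r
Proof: a divides p and a divides w, so a divides gcd(p, w). Then a divides gcd(p, w) * r. From gcd(p, w) * r > 0, a ≤ gcd(p, w) * r.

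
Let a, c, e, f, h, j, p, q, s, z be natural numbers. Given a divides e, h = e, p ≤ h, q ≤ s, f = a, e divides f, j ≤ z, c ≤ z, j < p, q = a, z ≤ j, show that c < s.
z ≤ j and j ≤ z, therefore z = j. c ≤ z, so c ≤ j. Because j < p, c < p. h = e and p ≤ h, therefore p ≤ e. Because f = a and e divides f, e divides a. Since a divides e, a = e. q = a, so q = e. q ≤ s, so e ≤ s. p ≤ e, so p ≤ s. Since c < p, c < s.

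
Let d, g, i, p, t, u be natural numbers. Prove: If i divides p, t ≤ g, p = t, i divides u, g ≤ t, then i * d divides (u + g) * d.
t ≤ g and g ≤ t, hence t = g. Since p = t, p = g. i divides p, so i divides g. i divides u, so i divides u + g. Then i * d divides (u + g) * d.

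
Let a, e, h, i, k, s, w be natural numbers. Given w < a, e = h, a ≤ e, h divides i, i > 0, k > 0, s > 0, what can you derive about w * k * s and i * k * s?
w * k * s < i * k * s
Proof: Because e = h and a ≤ e, a ≤ h. Because h divides i and i > 0, h ≤ i. a ≤ h, so a ≤ i. Since w < a, w < i. Using k > 0 and multiplying by a positive, w * k < i * k. Since s > 0, by multiplying by a positive, w * k * s < i * k * s.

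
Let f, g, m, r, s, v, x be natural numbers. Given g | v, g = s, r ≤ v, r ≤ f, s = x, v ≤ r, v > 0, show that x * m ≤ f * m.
From v ≤ r and r ≤ v, v = r. Since g = s and s = x, g = x. Because g | v and v > 0, g ≤ v. Since g = x, x ≤ v. v = r, so x ≤ r. Since r ≤ f, x ≤ f. Then x * m ≤ f * m.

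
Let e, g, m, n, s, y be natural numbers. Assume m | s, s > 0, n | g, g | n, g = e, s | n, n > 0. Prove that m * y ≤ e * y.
Because m | s and s > 0, m ≤ s. Since n | g and g | n, n = g. Because g = e, n = e. s | n and n > 0, so s ≤ n. n = e, so s ≤ e. Since m ≤ s, m ≤ e. Then m * y ≤ e * y.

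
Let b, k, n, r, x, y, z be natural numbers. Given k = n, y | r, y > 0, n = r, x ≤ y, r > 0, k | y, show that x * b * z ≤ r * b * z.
y | r and r > 0, thus y ≤ r. k = n and k | y, thus n | y. Since y > 0, n ≤ y. n = r, so r ≤ y. From y ≤ r, y = r. Since x ≤ y, x ≤ r. Then x * b ≤ r * b. Then x * b * z ≤ r * b * z.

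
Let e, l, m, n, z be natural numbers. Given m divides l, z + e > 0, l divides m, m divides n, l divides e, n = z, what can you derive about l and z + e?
l ≤ z + e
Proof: m divides l and l divides m, therefore m = l. From n = z and m divides n, m divides z. m = l, so l divides z. l divides e, so l divides z + e. Since z + e > 0, l ≤ z + e.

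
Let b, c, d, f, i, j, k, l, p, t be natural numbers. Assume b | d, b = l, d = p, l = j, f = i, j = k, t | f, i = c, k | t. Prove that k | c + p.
Because f = i and t | f, t | i. Since i = c, t | c. k | t, so k | c. Since b = l and l = j, b = j. From d = p and b | d, b | p. b = j, so j | p. j = k, so k | p. From k | c, k | c + p.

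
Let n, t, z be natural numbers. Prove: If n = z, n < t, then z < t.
n = z and n < t. By substitution, z < t.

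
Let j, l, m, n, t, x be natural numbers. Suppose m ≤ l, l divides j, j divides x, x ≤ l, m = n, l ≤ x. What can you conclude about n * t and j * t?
n * t ≤ j * t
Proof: x ≤ l and l ≤ x, hence x = l. Since j divides x, j divides l. Since l divides j, l = j. Since m = n and m ≤ l, n ≤ l. l = j, so n ≤ j. By multiplying by a non-negative, n * t ≤ j * t.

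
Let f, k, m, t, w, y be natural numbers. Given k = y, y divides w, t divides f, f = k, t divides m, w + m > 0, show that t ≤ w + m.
f = k and k = y, hence f = y. Because t divides f, t divides y. y divides w, so t divides w. t divides m, so t divides w + m. Since w + m > 0, t ≤ w + m.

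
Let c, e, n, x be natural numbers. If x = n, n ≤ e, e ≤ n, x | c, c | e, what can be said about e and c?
e = c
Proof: n ≤ e and e ≤ n, hence n = e. From x = n, x = e. Since x | c, e | c. c | e, so e = c.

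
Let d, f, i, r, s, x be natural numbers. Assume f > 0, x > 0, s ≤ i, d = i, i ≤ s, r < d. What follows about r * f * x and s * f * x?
r * f * x < s * f * x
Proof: Because i ≤ s and s ≤ i, i = s. Because d = i, d = s. Since r < d, r < s. Because f > 0, r * f < s * f. Since x > 0, r * f * x < s * f * x.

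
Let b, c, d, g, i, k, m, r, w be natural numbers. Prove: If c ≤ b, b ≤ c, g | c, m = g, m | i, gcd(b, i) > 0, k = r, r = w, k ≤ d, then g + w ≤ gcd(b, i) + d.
c ≤ b and b ≤ c, thus c = b. Since g | c, g | b. Since m = g and m | i, g | i. Since g | b, g | gcd(b, i). gcd(b, i) > 0, so g ≤ gcd(b, i). k = r and r = w, hence k = w. k ≤ d, so w ≤ d. g ≤ gcd(b, i), so g + w ≤ gcd(b, i) + d.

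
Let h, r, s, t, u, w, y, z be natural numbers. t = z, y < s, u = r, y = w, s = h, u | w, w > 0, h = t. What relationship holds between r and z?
r < z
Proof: Because u = r and u | w, r | w. w > 0, so r ≤ w. Because s = h and h = t, s = t. Since t = z, s = z. From y = w and y < s, w < s. s = z, so w < z. Since r ≤ w, r < z.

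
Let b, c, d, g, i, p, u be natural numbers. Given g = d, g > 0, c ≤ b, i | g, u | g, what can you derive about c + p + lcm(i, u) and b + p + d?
c + p + lcm(i, u) ≤ b + p + d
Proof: c ≤ b, therefore c + p ≤ b + p. i | g and u | g, therefore lcm(i, u) | g. Since g > 0, lcm(i, u) ≤ g. g = d, so lcm(i, u) ≤ d. c + p ≤ b + p, so c + p + lcm(i, u) ≤ b + p + d.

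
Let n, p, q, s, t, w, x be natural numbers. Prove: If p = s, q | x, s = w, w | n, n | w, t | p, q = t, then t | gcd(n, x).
p = s and s = w, so p = w. Because w | n and n | w, w = n. Since p = w, p = n. Since t | p, t | n. q = t and q | x, so t | x. From t | n, t | gcd(n, x).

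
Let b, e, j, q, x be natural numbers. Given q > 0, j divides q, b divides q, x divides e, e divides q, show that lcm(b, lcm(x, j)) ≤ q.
x divides e and e divides q, therefore x divides q. j divides q, so lcm(x, j) divides q. b divides q, so lcm(b, lcm(x, j)) divides q. Since q > 0, lcm(b, lcm(x, j)) ≤ q.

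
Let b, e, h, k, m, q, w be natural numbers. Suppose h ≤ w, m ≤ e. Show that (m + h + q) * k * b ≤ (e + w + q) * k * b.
m ≤ e and h ≤ w, therefore m + h ≤ e + w. Then m + h + q ≤ e + w + q. Then (m + h + q) * k ≤ (e + w + q) * k. Then (m + h + q) * k * b ≤ (e + w + q) * k * b.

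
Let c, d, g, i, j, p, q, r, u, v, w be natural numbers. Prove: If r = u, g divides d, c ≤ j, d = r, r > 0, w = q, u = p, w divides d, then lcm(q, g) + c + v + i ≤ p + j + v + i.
Since r = u and u = p, r = p. Since w = q and w divides d, q divides d. From g divides d, lcm(q, g) divides d. Since d = r, lcm(q, g) divides r. r > 0, so lcm(q, g) ≤ r. r = p, so lcm(q, g) ≤ p. c ≤ j, therefore c + v ≤ j + v. Since lcm(q, g) ≤ p, lcm(q, g) + c + v ≤ p + j + v. Then lcm(q, g) + c + v + i ≤ p + j + v + i.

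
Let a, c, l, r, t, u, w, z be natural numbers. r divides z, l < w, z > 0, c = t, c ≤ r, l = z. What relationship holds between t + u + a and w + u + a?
t + u + a < w + u + a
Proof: c = t and c ≤ r, therefore t ≤ r. Because r divides z and z > 0, r ≤ z. From t ≤ r, t ≤ z. Because l = z and l < w, z < w. Since t ≤ z, t < w. Then t + u < w + u. Then t + u + a < w + u + a.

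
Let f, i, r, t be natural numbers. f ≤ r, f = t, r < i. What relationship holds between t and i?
t < i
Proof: f = t and f ≤ r, thus t ≤ r. Because r < i, t < i.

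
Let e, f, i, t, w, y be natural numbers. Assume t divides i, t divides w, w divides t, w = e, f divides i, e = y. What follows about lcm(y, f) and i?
lcm(y, f) divides i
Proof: Because t divides w and w divides t, t = w. Since w = e, t = e. t divides i, so e divides i. Since e = y, y divides i. Since f divides i, lcm(y, f) divides i.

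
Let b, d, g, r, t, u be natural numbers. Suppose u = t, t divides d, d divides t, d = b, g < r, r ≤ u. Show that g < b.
t divides d and d divides t, so t = d. u = t, so u = d. d = b, so u = b. g < r and r ≤ u, hence g < u. Since u = b, g < b.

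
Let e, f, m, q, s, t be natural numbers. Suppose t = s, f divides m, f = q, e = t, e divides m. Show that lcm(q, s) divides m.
f = q and f divides m, thus q divides m. e = t and e divides m, so t divides m. Since t = s, s divides m. Since q divides m, lcm(q, s) divides m.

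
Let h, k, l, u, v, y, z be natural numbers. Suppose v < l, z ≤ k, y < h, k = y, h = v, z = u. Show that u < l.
Because k = y and z ≤ k, z ≤ y. z = u, so u ≤ y. Since h = v and y < h, y < v. Because u ≤ y, u < v. Because v < l, u < l.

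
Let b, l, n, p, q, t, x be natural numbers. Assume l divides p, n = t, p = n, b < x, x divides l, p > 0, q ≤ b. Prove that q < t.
p = n and n = t, so p = t. q ≤ b and b < x, so q < x. Because x divides l and l divides p, x divides p. Since p > 0, x ≤ p. Since q < x, q < p. Since p = t, q < t.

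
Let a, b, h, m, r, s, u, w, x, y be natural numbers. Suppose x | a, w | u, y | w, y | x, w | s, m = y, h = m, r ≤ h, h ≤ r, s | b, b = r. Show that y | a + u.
y | x and x | a, so y | a. h = m and m = y, therefore h = y. Because r ≤ h and h ≤ r, r = h. w | s and s | b, hence w | b. Since b = r, w | r. r = h, so w | h. h = y, so w | y. Since y | w, w = y. w | u, so y | u. Since y | a, y | a + u.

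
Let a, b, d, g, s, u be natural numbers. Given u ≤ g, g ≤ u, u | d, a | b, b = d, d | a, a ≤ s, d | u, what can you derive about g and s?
g ≤ s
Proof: b = d and a | b, thus a | d. d | a, so a = d. d | u and u | d, thus d = u. Since a = d, a = u. From u ≤ g and g ≤ u, u = g. Since a = u, a = g. a ≤ s, so g ≤ s.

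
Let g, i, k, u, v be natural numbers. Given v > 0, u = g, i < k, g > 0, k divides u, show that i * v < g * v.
u = g and k divides u, so k divides g. Since g > 0, k ≤ g. i < k, so i < g. Using v > 0, by multiplying by a positive, i * v < g * v.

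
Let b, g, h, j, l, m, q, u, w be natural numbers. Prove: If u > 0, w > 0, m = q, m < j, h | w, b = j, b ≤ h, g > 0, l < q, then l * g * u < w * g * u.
Because b = j and b ≤ h, j ≤ h. m < j, so m < h. m = q, so q < h. h | w and w > 0, hence h ≤ w. q < h, so q < w. From l < q, l < w. g > 0, so l * g < w * g. Since u > 0, l * g * u < w * g * u.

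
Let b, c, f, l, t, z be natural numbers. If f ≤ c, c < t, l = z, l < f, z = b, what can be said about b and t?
b < t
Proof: f ≤ c and c < t, therefore f < t. Since l < f, l < t. Since l = z, z < t. z = b, so b < t.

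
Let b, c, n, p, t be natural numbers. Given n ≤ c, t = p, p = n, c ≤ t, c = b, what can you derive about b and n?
b = n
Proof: From t = p and p = n, t = n. Since c ≤ t, c ≤ n. n ≤ c, so n = c. c = b, so n = b. Then b = n.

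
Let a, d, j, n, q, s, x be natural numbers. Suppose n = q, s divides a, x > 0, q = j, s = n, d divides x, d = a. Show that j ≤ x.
From s = n and n = q, s = q. From d = a and d divides x, a divides x. s divides a, so s divides x. Since s = q, q divides x. Since x > 0, q ≤ x. q = j, so j ≤ x.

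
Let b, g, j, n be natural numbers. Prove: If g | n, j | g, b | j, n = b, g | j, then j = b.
Since g | j and j | g, g = j. Because g | n, j | n. Since n = b, j | b. Since b | j, b = j. Then j = b.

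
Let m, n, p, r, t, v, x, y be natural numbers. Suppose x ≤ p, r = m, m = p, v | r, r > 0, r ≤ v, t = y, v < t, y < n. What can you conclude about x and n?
x < n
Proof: r = m and m = p, thus r = p. v | r and r > 0, hence v ≤ r. Since r ≤ v, v = r. t = y and v < t, so v < y. Because v = r, r < y. Since r = p, p < y. y < n, so p < n. x ≤ p, so x < n.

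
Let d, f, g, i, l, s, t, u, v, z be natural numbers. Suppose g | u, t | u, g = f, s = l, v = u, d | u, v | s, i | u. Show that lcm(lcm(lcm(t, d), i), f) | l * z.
From t | u and d | u, lcm(t, d) | u. i | u, so lcm(lcm(t, d), i) | u. Because g = f and g | u, f | u. Since lcm(lcm(t, d), i) | u, lcm(lcm(lcm(t, d), i), f) | u. Since v = u and v | s, u | s. Since s = l, u | l. lcm(lcm(lcm(t, d), i), f) | u, so lcm(lcm(lcm(t, d), i), f) | l. Then lcm(lcm(lcm(t, d), i), f) | l * z.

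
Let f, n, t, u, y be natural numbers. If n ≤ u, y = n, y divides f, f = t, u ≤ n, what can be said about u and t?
u divides t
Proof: Since n ≤ u and u ≤ n, n = u. y = n, so y = u. y divides f, so u divides f. f = t, so u divides t.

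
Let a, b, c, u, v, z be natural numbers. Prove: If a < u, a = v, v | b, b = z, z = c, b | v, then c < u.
From v | b and b | v, v = b. Since a = v, a = b. b = z, so a = z. Because z = c, a = c. Since a < u, c < u.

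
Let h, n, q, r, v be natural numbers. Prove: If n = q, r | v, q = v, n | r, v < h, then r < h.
n = q and q = v, hence n = v. Since n | r, v | r. From r | v, v = r. Since v < h, r < h.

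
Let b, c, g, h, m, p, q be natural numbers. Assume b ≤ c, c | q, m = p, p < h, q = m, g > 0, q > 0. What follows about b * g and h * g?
b * g < h * g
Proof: From q = m and m = p, q = p. c | q and q > 0, hence c ≤ q. Since b ≤ c, b ≤ q. q = p, so b ≤ p. p < h, so b < h. Since g > 0, b * g < h * g.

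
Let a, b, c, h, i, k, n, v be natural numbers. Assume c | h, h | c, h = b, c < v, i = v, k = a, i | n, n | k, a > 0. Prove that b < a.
c | h and h | c, so c = h. Since h = b, c = b. Because i | n and n | k, i | k. From k = a, i | a. Since i = v, v | a. From a > 0, v ≤ a. c < v, so c < a. Since c = b, b < a.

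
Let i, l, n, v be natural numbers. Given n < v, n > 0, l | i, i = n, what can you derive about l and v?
l < v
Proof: i = n and l | i, hence l | n. n > 0, so l ≤ n. n < v, so l < v.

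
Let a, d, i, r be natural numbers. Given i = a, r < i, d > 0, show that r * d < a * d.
i = a and r < i, hence r < a. Combining with d > 0, by multiplying by a positive, r * d < a * d.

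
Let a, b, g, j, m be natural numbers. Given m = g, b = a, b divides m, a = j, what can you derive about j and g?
j divides g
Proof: b = a and b divides m, hence a divides m. Since m = g, a divides g. From a = j, j divides g.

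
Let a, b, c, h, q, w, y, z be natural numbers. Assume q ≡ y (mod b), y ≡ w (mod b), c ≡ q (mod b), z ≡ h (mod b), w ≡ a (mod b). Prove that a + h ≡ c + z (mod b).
c ≡ q (mod b) and q ≡ y (mod b), so c ≡ y (mod b). y ≡ w (mod b), so c ≡ w (mod b). w ≡ a (mod b), so c ≡ a (mod b). Since z ≡ h (mod b), c + z ≡ a + h (mod b). Then a + h ≡ c + z (mod b).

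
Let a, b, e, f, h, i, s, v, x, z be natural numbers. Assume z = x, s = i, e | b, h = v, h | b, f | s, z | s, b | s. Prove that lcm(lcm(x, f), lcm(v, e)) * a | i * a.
z = x and z | s, thus x | s. Since f | s, lcm(x, f) | s. From h = v and h | b, v | b. e | b, so lcm(v, e) | b. Since b | s, lcm(v, e) | s. Because lcm(x, f) | s, lcm(lcm(x, f), lcm(v, e)) | s. Since s = i, lcm(lcm(x, f), lcm(v, e)) | i. Then lcm(lcm(x, f), lcm(v, e)) * a | i * a.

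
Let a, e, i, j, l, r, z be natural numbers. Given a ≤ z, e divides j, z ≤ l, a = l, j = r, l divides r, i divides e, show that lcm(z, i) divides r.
a = l and a ≤ z, therefore l ≤ z. From z ≤ l, l = z. Because l divides r, z divides r. Since j = r and e divides j, e divides r. Since i divides e, i divides r. Because z divides r, lcm(z, i) divides r.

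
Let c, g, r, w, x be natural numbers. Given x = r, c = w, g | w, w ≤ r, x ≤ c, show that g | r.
c = w and x ≤ c, so x ≤ w. Since x = r, r ≤ w. w ≤ r, so w = r. g | w, so g | r.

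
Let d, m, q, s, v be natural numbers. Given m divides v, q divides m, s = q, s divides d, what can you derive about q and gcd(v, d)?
q divides gcd(v, d)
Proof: q divides m and m divides v, therefore q divides v. s = q and s divides d, thus q divides d. Since q divides v, q divides gcd(v, d).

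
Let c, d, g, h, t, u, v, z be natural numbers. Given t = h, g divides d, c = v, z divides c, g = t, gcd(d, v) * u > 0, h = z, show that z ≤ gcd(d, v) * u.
t = h and h = z, thus t = z. g = t, so g = z. Since g divides d, z divides d. Since c = v and z divides c, z divides v. Since z divides d, z divides gcd(d, v). Then z divides gcd(d, v) * u. Since gcd(d, v) * u > 0, z ≤ gcd(d, v) * u.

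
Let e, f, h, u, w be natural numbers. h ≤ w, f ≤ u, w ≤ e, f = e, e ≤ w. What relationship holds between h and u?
h ≤ u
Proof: w ≤ e and e ≤ w, therefore w = e. h ≤ w, so h ≤ e. Since f = e and f ≤ u, e ≤ u. h ≤ e, so h ≤ u.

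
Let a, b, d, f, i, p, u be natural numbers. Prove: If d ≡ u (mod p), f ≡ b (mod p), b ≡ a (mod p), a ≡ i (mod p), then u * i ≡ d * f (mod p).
f ≡ b (mod p) and b ≡ a (mod p), thus f ≡ a (mod p). a ≡ i (mod p), so f ≡ i (mod p). Since d ≡ u (mod p), by multiplying congruences, d * f ≡ u * i (mod p). Then u * i ≡ d * f (mod p).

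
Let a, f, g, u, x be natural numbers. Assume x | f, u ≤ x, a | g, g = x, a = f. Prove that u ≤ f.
g = x and a | g, therefore a | x. Since a = f, f | x. From x | f, x = f. Since u ≤ x, u ≤ f.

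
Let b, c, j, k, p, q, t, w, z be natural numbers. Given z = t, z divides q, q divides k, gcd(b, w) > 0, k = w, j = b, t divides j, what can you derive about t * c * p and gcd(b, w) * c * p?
t * c * p ≤ gcd(b, w) * c * p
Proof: Since j = b and t divides j, t divides b. Because z = t and z divides q, t divides q. Because k = w and q divides k, q divides w. Since t divides q, t divides w. Since t divides b, t divides gcd(b, w). gcd(b, w) > 0, so t ≤ gcd(b, w). By multiplying by a non-negative, t * c ≤ gcd(b, w) * c. By multiplying by a non-negative, t * c * p ≤ gcd(b, w) * c * p.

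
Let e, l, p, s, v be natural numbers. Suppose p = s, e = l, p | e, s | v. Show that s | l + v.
e = l and p | e, so p | l. p = s, so s | l. s | v, so s | l + v.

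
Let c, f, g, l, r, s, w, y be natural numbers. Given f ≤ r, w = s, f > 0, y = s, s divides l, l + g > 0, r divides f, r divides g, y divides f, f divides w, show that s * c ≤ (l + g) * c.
r divides f and f > 0, hence r ≤ f. Since f ≤ r, r = f. w = s and f divides w, hence f divides s. y = s and y divides f, hence s divides f. Since f divides s, f = s. Since r = f, r = s. Since r divides g, s divides g. Because s divides l, s divides l + g. l + g > 0, so s ≤ l + g. By multiplying by a non-negative, s * c ≤ (l + g) * c.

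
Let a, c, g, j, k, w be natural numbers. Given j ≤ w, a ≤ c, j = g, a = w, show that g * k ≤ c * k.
a = w and a ≤ c, therefore w ≤ c. Since j ≤ w, j ≤ c. j = g, so g ≤ c. By multiplying by a non-negative, g * k ≤ c * k.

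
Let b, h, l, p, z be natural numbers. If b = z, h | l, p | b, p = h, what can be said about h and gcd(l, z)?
h | gcd(l, z)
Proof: p = h and p | b, therefore h | b. b = z, so h | z. Because h | l, h | gcd(l, z).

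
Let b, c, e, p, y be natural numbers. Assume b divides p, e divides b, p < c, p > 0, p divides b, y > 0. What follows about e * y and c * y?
e * y < c * y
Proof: Since b divides p and p divides b, b = p. From e divides b, e divides p. p > 0, so e ≤ p. Since p < c, e < c. Using y > 0 and multiplying by a positive, e * y < c * y.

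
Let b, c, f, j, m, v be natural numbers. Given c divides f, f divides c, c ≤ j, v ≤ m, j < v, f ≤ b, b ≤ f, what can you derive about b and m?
b < m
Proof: Since c divides f and f divides c, c = f. f ≤ b and b ≤ f, hence f = b. Since c = f, c = b. c ≤ j and j < v, so c < v. Since v ≤ m, c < m. Since c = b, b < m.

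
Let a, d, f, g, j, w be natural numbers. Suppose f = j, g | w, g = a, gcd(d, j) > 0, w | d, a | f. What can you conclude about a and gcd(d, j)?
a ≤ gcd(d, j)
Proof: g | w and w | d, thus g | d. Since g = a, a | d. Because f = j and a | f, a | j. Since a | d, a | gcd(d, j). Because gcd(d, j) > 0, a ≤ gcd(d, j).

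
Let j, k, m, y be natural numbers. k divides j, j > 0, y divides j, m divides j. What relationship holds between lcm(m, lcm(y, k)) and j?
lcm(m, lcm(y, k)) ≤ j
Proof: y divides j and k divides j, so lcm(y, k) divides j. m divides j, so lcm(m, lcm(y, k)) divides j. j > 0, so lcm(m, lcm(y, k)) ≤ j.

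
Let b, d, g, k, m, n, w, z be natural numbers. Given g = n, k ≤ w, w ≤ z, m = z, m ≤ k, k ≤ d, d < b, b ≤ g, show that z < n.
From k ≤ w and w ≤ z, k ≤ z. m = z and m ≤ k, hence z ≤ k. k ≤ z, so k = z. k ≤ d and d < b, thus k < b. k = z, so z < b. b ≤ g, so z < g. g = n, so z < n.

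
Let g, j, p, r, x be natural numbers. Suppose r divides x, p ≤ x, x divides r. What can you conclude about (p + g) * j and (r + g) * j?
(p + g) * j ≤ (r + g) * j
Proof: x divides r and r divides x, therefore x = r. p ≤ x, so p ≤ r. Then p + g ≤ r + g. By multiplying by a non-negative, (p + g) * j ≤ (r + g) * j.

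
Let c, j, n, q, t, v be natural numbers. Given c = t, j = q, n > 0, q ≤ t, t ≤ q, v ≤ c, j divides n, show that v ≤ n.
Because t ≤ q and q ≤ t, t = q. From c = t and v ≤ c, v ≤ t. Since t = q, v ≤ q. j = q and j divides n, thus q divides n. n > 0, so q ≤ n. Since v ≤ q, v ≤ n.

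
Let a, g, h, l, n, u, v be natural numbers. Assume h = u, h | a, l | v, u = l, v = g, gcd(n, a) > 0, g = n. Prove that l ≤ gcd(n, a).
v = g and l | v, thus l | g. Since g = n, l | n. h = u and u = l, therefore h = l. h | a, so l | a. Since l | n, l | gcd(n, a). Since gcd(n, a) > 0, l ≤ gcd(n, a).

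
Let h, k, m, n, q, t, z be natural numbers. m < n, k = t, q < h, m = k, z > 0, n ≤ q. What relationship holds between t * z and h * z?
t * z < h * z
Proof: Since m = k and k = t, m = t. Since n ≤ q and q < h, n < h. m < n, so m < h. m = t, so t < h. Combined with z > 0, by multiplying by a positive, t * z < h * z.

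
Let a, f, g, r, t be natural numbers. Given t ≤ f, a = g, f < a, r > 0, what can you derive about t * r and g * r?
t * r < g * r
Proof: a = g and f < a, therefore f < g. Since t ≤ f, t < g. r > 0, so t * r < g * r.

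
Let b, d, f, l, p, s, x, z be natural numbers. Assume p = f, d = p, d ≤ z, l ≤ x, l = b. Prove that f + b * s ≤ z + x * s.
From d = p and p = f, d = f. d ≤ z, so f ≤ z. l = b and l ≤ x, therefore b ≤ x. Then b * s ≤ x * s. f ≤ z, so f + b * s ≤ z + x * s.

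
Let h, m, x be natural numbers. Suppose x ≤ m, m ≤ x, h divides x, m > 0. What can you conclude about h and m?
h ≤ m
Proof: Since x ≤ m and m ≤ x, x = m. Since h divides x, h divides m. m > 0, so h ≤ m.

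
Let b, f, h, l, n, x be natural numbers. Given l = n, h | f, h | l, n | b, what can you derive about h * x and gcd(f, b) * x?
h * x | gcd(f, b) * x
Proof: l = n and h | l, so h | n. n | b, so h | b. Since h | f, h | gcd(f, b). Then h * x | gcd(f, b) * x.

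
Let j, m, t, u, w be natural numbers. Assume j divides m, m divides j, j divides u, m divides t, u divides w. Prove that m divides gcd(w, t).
From j divides m and m divides j, j = m. From j divides u and u divides w, j divides w. Since j = m, m divides w. Since m divides t, m divides gcd(w, t).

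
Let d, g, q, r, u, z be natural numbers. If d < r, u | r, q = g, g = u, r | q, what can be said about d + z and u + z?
d + z < u + z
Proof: q = g and g = u, thus q = u. Since r | q, r | u. u | r, so r = u. d < r, so d < u. Then d + z < u + z.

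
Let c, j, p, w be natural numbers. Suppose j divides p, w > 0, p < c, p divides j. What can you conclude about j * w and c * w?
j * w < c * w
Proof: Since p divides j and j divides p, p = j. Since p < c, j < c. From w > 0, by multiplying by a positive, j * w < c * w.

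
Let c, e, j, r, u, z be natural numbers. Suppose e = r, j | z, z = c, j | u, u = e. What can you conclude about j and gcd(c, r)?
j | gcd(c, r)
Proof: Since z = c and j | z, j | c. u = e and e = r, therefore u = r. Since j | u, j | r. j | c, so j | gcd(c, r).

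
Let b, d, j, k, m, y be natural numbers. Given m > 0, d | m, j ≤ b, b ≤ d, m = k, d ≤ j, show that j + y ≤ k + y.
Since j ≤ b and b ≤ d, j ≤ d. Since d ≤ j, d = j. Because d | m and m > 0, d ≤ m. Since m = k, d ≤ k. Since d = j, j ≤ k. Then j + y ≤ k + y.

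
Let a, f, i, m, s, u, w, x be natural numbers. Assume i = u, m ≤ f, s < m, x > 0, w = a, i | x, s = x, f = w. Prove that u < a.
Because i | x and x > 0, i ≤ x. Since i = u, u ≤ x. From s < m and m ≤ f, s < f. Since f = w, s < w. Since w = a, s < a. Since s = x, x < a. u ≤ x, so u < a.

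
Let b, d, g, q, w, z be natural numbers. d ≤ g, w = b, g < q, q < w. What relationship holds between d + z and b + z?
d + z < b + z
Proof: From g < q and q < w, g < w. Since w = b, g < b. Since d ≤ g, d < b. Then d + z < b + z.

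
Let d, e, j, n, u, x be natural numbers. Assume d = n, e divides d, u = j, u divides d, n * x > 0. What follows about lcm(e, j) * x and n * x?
lcm(e, j) * x ≤ n * x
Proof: u = j and u divides d, thus j divides d. Since e divides d, lcm(e, j) divides d. d = n, so lcm(e, j) divides n. Then lcm(e, j) * x divides n * x. Since n * x > 0, lcm(e, j) * x ≤ n * x.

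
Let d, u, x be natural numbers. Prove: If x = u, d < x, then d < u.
x = u and d < x. By substitution, d < u.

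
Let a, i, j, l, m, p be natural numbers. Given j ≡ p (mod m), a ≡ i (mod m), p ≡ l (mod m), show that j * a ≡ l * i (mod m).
Since j ≡ p (mod m) and p ≡ l (mod m), j ≡ l (mod m). From a ≡ i (mod m), by multiplying congruences, j * a ≡ l * i (mod m).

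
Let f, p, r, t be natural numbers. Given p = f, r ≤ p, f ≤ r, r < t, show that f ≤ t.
From p = f and r ≤ p, r ≤ f. Since f ≤ r, r = f. r < t, so f < t. Then f ≤ t.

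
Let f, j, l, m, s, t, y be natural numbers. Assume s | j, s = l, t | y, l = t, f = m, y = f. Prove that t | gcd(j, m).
From s = l and l = t, s = t. Because s | j, t | j. Since y = f and f = m, y = m. Since t | y, t | m. t | j, so t | gcd(j, m).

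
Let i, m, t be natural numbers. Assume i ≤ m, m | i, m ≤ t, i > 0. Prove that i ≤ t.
Since m | i and i > 0, m ≤ i. Because i ≤ m, m = i. Since m ≤ t, i ≤ t.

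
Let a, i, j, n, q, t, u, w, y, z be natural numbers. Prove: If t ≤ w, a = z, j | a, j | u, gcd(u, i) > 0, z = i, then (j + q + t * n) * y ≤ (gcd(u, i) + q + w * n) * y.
Because a = z and z = i, a = i. j | a, so j | i. Since j | u, j | gcd(u, i). gcd(u, i) > 0, so j ≤ gcd(u, i). Then j + q ≤ gcd(u, i) + q. t ≤ w, therefore t * n ≤ w * n. Since j + q ≤ gcd(u, i) + q, j + q + t * n ≤ gcd(u, i) + q + w * n. Then (j + q + t * n) * y ≤ (gcd(u, i) + q + w * n) * y.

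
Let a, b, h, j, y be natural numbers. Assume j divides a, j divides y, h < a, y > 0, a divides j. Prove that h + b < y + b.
j divides a and a divides j, so j = a. j divides y, so a divides y. Because y > 0, a ≤ y. Because h < a, h < y. Then h + b < y + b.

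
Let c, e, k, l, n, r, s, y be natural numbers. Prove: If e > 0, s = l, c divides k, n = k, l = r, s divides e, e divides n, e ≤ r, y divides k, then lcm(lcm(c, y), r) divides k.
c divides k and y divides k, so lcm(c, y) divides k. s = l and l = r, so s = r. s divides e and e > 0, thus s ≤ e. Since s = r, r ≤ e. Since e ≤ r, e = r. n = k and e divides n, thus e divides k. Since e = r, r divides k. Since lcm(c, y) divides k, lcm(lcm(c, y), r) divides k.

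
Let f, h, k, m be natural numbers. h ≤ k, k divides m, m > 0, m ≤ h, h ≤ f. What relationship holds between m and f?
m ≤ f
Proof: Because k divides m and m > 0, k ≤ m. Since h ≤ k, h ≤ m. Since m ≤ h, h = m. Since h ≤ f, m ≤ f.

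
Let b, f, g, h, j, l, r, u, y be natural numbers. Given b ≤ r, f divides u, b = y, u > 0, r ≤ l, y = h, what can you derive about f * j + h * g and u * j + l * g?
f * j + h * g ≤ u * j + l * g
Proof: From f divides u and u > 0, f ≤ u. By multiplying by a non-negative, f * j ≤ u * j. b = y and b ≤ r, therefore y ≤ r. Since y = h, h ≤ r. Since r ≤ l, h ≤ l. By multiplying by a non-negative, h * g ≤ l * g. f * j ≤ u * j, so f * j + h * g ≤ u * j + l * g.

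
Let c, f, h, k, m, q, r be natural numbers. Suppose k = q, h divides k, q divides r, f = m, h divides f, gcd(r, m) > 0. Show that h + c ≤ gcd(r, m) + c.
k = q and h divides k, hence h divides q. Since q divides r, h divides r. Since f = m and h divides f, h divides m. h divides r, so h divides gcd(r, m). Since gcd(r, m) > 0, h ≤ gcd(r, m). Then h + c ≤ gcd(r, m) + c.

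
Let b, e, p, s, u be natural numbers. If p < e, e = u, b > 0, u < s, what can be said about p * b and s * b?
p * b < s * b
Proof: Because e = u and p < e, p < u. Because u < s, p < s. Since b > 0, p * b < s * b.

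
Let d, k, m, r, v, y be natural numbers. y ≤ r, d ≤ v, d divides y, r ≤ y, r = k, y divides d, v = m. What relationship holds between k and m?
k ≤ m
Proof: Because d divides y and y divides d, d = y. From y ≤ r and r ≤ y, y = r. Since d = y, d = r. r = k, so d = k. v = m and d ≤ v, hence d ≤ m. From d = k, k ≤ m.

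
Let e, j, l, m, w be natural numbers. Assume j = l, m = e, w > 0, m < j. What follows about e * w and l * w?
e * w < l * w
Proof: Because j = l and m < j, m < l. m = e, so e < l. Combined with w > 0, by multiplying by a positive, e * w < l * w.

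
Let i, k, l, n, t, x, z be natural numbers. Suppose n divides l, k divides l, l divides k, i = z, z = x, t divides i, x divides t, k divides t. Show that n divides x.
k divides l and l divides k, hence k = l. Since i = z and z = x, i = x. Because t divides i, t divides x. x divides t, so t = x. Because k divides t, k divides x. k = l, so l divides x. n divides l, so n divides x.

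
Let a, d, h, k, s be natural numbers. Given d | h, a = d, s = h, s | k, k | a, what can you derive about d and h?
d = h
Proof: Since s = h and s | k, h | k. k | a, so h | a. a = d, so h | d. Since d | h, d = h.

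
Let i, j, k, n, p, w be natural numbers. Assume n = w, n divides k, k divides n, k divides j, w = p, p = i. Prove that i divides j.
Since n = w and w = p, n = p. Since p = i, n = i. k divides n and n divides k, hence k = n. k divides j, so n divides j. n = i, so i divides j.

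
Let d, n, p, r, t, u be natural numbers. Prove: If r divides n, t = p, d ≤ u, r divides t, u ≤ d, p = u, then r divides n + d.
t = p and p = u, so t = u. Since u ≤ d and d ≤ u, u = d. Since t = u, t = d. Since r divides t, r divides d. r divides n, so r divides n + d.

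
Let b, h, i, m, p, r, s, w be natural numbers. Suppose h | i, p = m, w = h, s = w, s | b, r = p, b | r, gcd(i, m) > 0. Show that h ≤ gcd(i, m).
Since s = w and s | b, w | b. Since r = p and b | r, b | p. w | b, so w | p. Since w = h, h | p. Since p = m, h | m. h | i, so h | gcd(i, m). gcd(i, m) > 0, so h ≤ gcd(i, m).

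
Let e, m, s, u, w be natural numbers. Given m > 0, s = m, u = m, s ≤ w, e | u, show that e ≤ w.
u = m and e | u, therefore e | m. Since m > 0, e ≤ m. From s = m and s ≤ w, m ≤ w. Because e ≤ m, e ≤ w.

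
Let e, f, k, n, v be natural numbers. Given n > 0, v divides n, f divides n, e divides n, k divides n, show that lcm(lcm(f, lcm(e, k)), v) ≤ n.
Since e divides n and k divides n, lcm(e, k) divides n. Since f divides n, lcm(f, lcm(e, k)) divides n. From v divides n, lcm(lcm(f, lcm(e, k)), v) divides n. n > 0, so lcm(lcm(f, lcm(e, k)), v) ≤ n.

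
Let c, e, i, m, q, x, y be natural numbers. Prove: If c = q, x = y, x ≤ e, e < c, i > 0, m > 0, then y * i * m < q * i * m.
From x = y and x ≤ e, y ≤ e. e < c, so y < c. c = q, so y < q. Combined with i > 0, by multiplying by a positive, y * i < q * i. Since m > 0, by multiplying by a positive, y * i * m < q * i * m.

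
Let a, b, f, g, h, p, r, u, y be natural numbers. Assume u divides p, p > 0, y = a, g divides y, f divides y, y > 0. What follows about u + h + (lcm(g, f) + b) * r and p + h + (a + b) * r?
u + h + (lcm(g, f) + b) * r ≤ p + h + (a + b) * r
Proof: u divides p and p > 0, therefore u ≤ p. Then u + h ≤ p + h. g divides y and f divides y, so lcm(g, f) divides y. Since y > 0, lcm(g, f) ≤ y. y = a, so lcm(g, f) ≤ a. Then lcm(g, f) + b ≤ a + b. By multiplying by a non-negative, (lcm(g, f) + b) * r ≤ (a + b) * r. Since u + h ≤ p + h, u + h + (lcm(g, f) + b) * r ≤ p + h + (a + b) * r.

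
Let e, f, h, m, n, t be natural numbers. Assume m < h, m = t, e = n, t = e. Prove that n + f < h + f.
m = t and t = e, therefore m = e. Since e = n, m = n. Since m < h, n < h. Then n + f < h + f.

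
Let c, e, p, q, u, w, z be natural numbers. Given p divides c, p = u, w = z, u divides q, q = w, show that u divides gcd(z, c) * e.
Since q = w and w = z, q = z. u divides q, so u divides z. Since p = u and p divides c, u divides c. Since u divides z, u divides gcd(z, c). Then u divides gcd(z, c) * e.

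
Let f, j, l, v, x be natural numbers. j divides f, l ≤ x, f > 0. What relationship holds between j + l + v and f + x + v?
j + l + v ≤ f + x + v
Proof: From j divides f and f > 0, j ≤ f. l ≤ x, so j + l ≤ f + x. Then j + l + v ≤ f + x + v.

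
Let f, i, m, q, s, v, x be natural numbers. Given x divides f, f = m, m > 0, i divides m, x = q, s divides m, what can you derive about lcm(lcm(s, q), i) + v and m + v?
lcm(lcm(s, q), i) + v ≤ m + v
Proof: From f = m and x divides f, x divides m. Since x = q, q divides m. s divides m, so lcm(s, q) divides m. i divides m, so lcm(lcm(s, q), i) divides m. m > 0, so lcm(lcm(s, q), i) ≤ m. Then lcm(lcm(s, q), i) + v ≤ m + v.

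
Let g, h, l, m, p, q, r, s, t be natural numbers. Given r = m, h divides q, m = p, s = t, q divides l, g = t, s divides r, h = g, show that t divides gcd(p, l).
Because r = m and s divides r, s divides m. Since m = p, s divides p. s = t, so t divides p. h = g and g = t, hence h = t. Since h divides q, t divides q. Since q divides l, t divides l. Since t divides p, t divides gcd(p, l).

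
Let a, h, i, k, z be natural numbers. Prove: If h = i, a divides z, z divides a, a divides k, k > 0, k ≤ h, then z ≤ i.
From a divides z and z divides a, a = z. a divides k and k > 0, hence a ≤ k. a = z, so z ≤ k. Since k ≤ h, z ≤ h. From h = i, z ≤ i.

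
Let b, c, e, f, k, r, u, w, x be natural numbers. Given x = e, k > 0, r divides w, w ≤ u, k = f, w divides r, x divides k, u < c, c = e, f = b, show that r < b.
k = f and f = b, so k = b. w divides r and r divides w, so w = r. Because c = e and u < c, u < e. Since w ≤ u, w < e. Since w = r, r < e. x = e and x divides k, thus e divides k. k > 0, so e ≤ k. r < e, so r < k. k = b, so r < b.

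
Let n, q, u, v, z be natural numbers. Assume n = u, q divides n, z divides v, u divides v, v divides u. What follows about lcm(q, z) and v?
lcm(q, z) divides v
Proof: Because u divides v and v divides u, u = v. Since n = u, n = v. Since q divides n, q divides v. Since z divides v, lcm(q, z) divides v.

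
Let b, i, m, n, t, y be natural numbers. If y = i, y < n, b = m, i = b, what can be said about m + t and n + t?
m + t < n + t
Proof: Because y = i and i = b, y = b. Since b = m, y = m. Since y < n, m < n. Then m + t < n + t.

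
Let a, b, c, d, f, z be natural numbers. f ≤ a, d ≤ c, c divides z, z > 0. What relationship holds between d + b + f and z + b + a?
d + b + f ≤ z + b + a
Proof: c divides z and z > 0, so c ≤ z. Since d ≤ c, d ≤ z. Then d + b ≤ z + b. f ≤ a, so d + b + f ≤ z + b + a.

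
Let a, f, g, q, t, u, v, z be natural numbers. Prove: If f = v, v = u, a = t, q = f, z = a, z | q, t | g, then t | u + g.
f = v and v = u, thus f = u. z = a and z | q, therefore a | q. q = f, so a | f. a = t, so t | f. Since f = u, t | u. t | g, so t | u + g.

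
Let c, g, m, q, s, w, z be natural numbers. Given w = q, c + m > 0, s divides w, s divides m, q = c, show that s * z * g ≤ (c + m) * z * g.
Since w = q and s divides w, s divides q. Since q = c, s divides c. s divides m, so s divides c + m. c + m > 0, so s ≤ c + m. By multiplying by a non-negative, s * z ≤ (c + m) * z. By multiplying by a non-negative, s * z * g ≤ (c + m) * z * g.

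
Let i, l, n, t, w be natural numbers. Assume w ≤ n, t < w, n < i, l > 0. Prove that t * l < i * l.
w ≤ n and n < i, therefore w < i. t < w, so t < i. Since l > 0, t * l < i * l.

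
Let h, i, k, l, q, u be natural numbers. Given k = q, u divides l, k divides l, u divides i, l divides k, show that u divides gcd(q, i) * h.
Because l divides k and k divides l, l = k. k = q, so l = q. Since u divides l, u divides q. u divides i, so u divides gcd(q, i). Then u divides gcd(q, i) * h.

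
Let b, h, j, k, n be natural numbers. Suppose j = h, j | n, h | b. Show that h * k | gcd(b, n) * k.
j = h and j | n, hence h | n. Because h | b, h | gcd(b, n). Then h * k | gcd(b, n) * k.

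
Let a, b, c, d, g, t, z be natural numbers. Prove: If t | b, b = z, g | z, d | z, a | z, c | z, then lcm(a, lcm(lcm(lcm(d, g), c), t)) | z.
d | z and g | z, thus lcm(d, g) | z. Since c | z, lcm(lcm(d, g), c) | z. From b = z and t | b, t | z. lcm(lcm(d, g), c) | z, so lcm(lcm(lcm(d, g), c), t) | z. Since a | z, lcm(a, lcm(lcm(lcm(d, g), c), t)) | z.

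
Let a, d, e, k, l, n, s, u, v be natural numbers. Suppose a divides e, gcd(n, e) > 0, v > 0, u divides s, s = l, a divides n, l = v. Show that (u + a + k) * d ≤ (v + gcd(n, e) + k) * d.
s = l and l = v, therefore s = v. u divides s, so u divides v. Since v > 0, u ≤ v. a divides n and a divides e, hence a divides gcd(n, e). Since gcd(n, e) > 0, a ≤ gcd(n, e). Then a + k ≤ gcd(n, e) + k. Since u ≤ v, u + a + k ≤ v + gcd(n, e) + k. By multiplying by a non-negative, (u + a + k) * d ≤ (v + gcd(n, e) + k) * d.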